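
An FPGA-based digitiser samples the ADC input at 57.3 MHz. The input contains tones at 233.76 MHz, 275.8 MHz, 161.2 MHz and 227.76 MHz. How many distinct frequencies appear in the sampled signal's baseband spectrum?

fs/2 = 28.65 MHz.
233.76 MHz mod fs = 4.56 MHz.
4.56 MHz ≤ fs/2 = 28.65 MHz, appears at 4.56 MHz.
275.8 MHz mod fs = 46.6 MHz.
46.6 MHz > fs/2 = 28.65 MHz, folds to fs − 46.6 MHz = 10.7 MHz.
161.2 MHz mod fs = 46.6 MHz.
46.6 MHz > fs/2 = 28.65 MHz, folds to fs − 46.6 MHz = 10.7 MHz.
227.76 MHz mod fs = 55.86 MHz.
55.86 MHz > fs/2 = 28.65 MHz, folds to fs − 55.86 MHz = 1.44 MHz.
Distinct values: {1.44 MHz, 4.56 MHz, 10.7 MHz} → 3.

3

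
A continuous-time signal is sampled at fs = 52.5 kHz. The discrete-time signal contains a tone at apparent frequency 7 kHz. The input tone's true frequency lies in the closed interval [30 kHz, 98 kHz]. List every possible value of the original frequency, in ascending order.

Frequencies that alias to 7 kHz are k·fs ± 7 kHz for integer k ≥ 0.
k=0: 7 kHz.
k=1: 45.5 kHz, 59.5 kHz.
k=2: 98 kHz, 112 kHz.
k=3: 150.5 kHz, 164.5 kHz.
Within [30 kHz, 98 kHz]: 45.5 kHz, 59.5 kHz, 98 kHz.

45.5 kHz, 59.5 kHz, 98 kHz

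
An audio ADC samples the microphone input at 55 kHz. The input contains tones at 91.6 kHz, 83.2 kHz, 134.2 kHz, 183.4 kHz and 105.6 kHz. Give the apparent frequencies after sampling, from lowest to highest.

fs/2 = 27.5 kHz.
91.6 kHz mod fs = 36.6 kHz.
36.6 kHz > fs/2 = 27.5 kHz, folds to fs − 36.6 kHz = 18.4 kHz.
83.2 kHz mod fs = 28.2 kHz.
28.2 kHz > fs/2 = 27.5 kHz, folds to fs − 28.2 kHz = 26.8 kHz.
134.2 kHz mod fs = 24.2 kHz.
24.2 kHz ≤ fs/2 = 27.5 kHz, appears at 24.2 kHz.
183.4 kHz mod fs = 18.4 kHz.
18.4 kHz ≤ fs/2 = 27.5 kHz, appears at 18.4 kHz.
105.6 kHz mod fs = 50.6 kHz.
50.6 kHz > fs/2 = 27.5 kHz, folds to fs − 50.6 kHz = 4.4 kHz.
Distinct values: {4.4 kHz, 18.4 kHz, 24.2 kHz, 26.8 kHz}.

4.4 kHz, 18.4 kHz, 24.2 kHz, 26.8 kHz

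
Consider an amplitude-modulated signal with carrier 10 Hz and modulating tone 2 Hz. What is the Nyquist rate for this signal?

24 Hz

AM sidebands sit at fc ± fm = 8 Hz and 12 Hz.
Highest-frequency component: 12 Hz.
Nyquist rate = 2 × 12 Hz = 24 Hz.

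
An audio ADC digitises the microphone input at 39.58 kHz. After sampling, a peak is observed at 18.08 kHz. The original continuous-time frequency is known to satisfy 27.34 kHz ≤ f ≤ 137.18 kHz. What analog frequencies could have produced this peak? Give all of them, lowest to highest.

57.66 kHz, 61.08 kHz, 97.24 kHz, 100.66 kHz, 136.82 kHz

Frequencies that alias to 18.08 kHz are k·fs ± 18.08 kHz for integer k ≥ 0.
k=0: 18.08 kHz.
k=1: 21.5 kHz, 57.66 kHz.
k=2: 61.08 kHz, 97.24 kHz.
k=3: 100.66 kHz, 136.82 kHz.
k=4: 140.24 kHz, 176.4 kHz.
Within [27.34 kHz, 137.18 kHz]: 57.66 kHz, 61.08 kHz, 97.24 kHz, 100.66 kHz, 136.82 kHz.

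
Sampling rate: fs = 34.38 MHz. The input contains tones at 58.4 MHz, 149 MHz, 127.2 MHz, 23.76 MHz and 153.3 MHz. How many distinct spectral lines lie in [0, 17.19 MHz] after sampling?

fs/2 = 17.19 MHz.
58.4 MHz mod fs = 24.02 MHz.
24.02 MHz > fs/2 = 17.19 MHz, folds to fs − 24.02 MHz = 10.36 MHz.
149 MHz mod fs = 11.48 MHz.
11.48 MHz ≤ fs/2 = 17.19 MHz, appears at 11.48 MHz.
127.2 MHz mod fs = 24.06 MHz.
24.06 MHz > fs/2 = 17.19 MHz, folds to fs − 24.06 MHz = 10.32 MHz.
23.76 MHz > fs/2 = 17.19 MHz, folds to fs − 23.76 MHz = 10.62 MHz.
153.3 MHz mod fs = 15.78 MHz.
15.78 MHz ≤ fs/2 = 17.19 MHz, appears at 15.78 MHz.
Distinct values: {10.32 MHz, 10.36 MHz, 10.62 MHz, 11.48 MHz, 15.78 MHz} → 5.

5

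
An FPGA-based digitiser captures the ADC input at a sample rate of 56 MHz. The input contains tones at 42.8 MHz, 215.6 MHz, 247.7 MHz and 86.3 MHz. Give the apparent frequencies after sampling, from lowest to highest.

fs/2 = 28 MHz.
42.8 MHz > fs/2 = 28 MHz, folds to fs − 42.8 MHz = 13.2 MHz.
215.6 MHz mod fs = 47.6 MHz.
47.6 MHz > fs/2 = 28 MHz, folds to fs − 47.6 MHz = 8.4 MHz.
247.7 MHz mod fs = 23.7 MHz.
23.7 MHz ≤ fs/2 = 28 MHz, appears at 23.7 MHz.
86.3 MHz mod fs = 30.3 MHz.
30.3 MHz > fs/2 = 28 MHz, folds to fs − 30.3 MHz = 25.7 MHz.
Distinct values: {8.4 MHz, 13.2 MHz, 23.7 MHz, 25.7 MHz}.

8.4 MHz, 13.2 MHz, 23.7 MHz, 25.7 MHz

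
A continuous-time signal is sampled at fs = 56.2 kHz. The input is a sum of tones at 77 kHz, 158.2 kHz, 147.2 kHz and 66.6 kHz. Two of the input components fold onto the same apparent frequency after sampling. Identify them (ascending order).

66.6 kHz, 158.2 kHz

fs/2 = 28.1 kHz.
77 kHz mod fs = 20.8 kHz.
20.8 kHz ≤ fs/2 = 28.1 kHz, appears at 20.8 kHz.
158.2 kHz mod fs = 45.8 kHz.
45.8 kHz > fs/2 = 28.1 kHz, folds to fs − 45.8 kHz = 10.4 kHz.
147.2 kHz mod fs = 34.8 kHz.
34.8 kHz > fs/2 = 28.1 kHz, folds to fs − 34.8 kHz = 21.4 kHz.
66.6 kHz mod fs = 10.4 kHz.
10.4 kHz ≤ fs/2 = 28.1 kHz, appears at 10.4 kHz.
66.6 kHz and 158.2 kHz both map to 10.4 kHz.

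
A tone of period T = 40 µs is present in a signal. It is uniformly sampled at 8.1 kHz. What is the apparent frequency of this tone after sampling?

0.7 kHz

T = 40 µs → f = 1/T = 25 kHz.
25 kHz mod fs = 0.7 kHz.
0.7 kHz ≤ fs/2 = 4.05 kHz, appears at 0.7 kHz.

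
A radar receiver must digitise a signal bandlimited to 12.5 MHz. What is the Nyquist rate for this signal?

Nyquist rate = 2 × 12.5 MHz = 25 MHz.

25 MHz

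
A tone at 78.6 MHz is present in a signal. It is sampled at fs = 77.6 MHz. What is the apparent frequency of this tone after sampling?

1 MHz

78.6 MHz mod fs = 1 MHz.
1 MHz ≤ fs/2 = 38.8 MHz, appears at 1 MHz.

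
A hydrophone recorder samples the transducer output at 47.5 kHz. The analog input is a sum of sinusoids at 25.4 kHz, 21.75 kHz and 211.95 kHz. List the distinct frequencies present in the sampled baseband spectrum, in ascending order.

21.75 kHz, 21.95 kHz, 22.1 kHz

fs/2 = 23.75 kHz.
25.4 kHz > fs/2 = 23.75 kHz, folds to fs − 25.4 kHz = 22.1 kHz.
21.75 kHz ≤ fs/2 = 23.75 kHz, passes unchanged.
211.95 kHz mod fs = 21.95 kHz.
21.95 kHz ≤ fs/2 = 23.75 kHz, appears at 21.95 kHz.
Distinct values: {21.75 kHz, 21.95 kHz, 22.1 kHz}.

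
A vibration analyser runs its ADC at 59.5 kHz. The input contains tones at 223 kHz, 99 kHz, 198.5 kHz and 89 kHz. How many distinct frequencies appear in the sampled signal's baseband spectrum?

3

fs/2 = 29.75 kHz.
223 kHz mod fs = 44.5 kHz.
44.5 kHz > fs/2 = 29.75 kHz, folds to fs − 44.5 kHz = 15 kHz.
99 kHz mod fs = 39.5 kHz.
39.5 kHz > fs/2 = 29.75 kHz, folds to fs − 39.5 kHz = 20 kHz.
198.5 kHz mod fs = 20 kHz.
20 kHz ≤ fs/2 = 29.75 kHz, appears at 20 kHz.
89 kHz mod fs = 29.5 kHz.
29.5 kHz ≤ fs/2 = 29.75 kHz, appears at 29.5 kHz.
Distinct values: {15 kHz, 20 kHz, 29.5 kHz} → 3.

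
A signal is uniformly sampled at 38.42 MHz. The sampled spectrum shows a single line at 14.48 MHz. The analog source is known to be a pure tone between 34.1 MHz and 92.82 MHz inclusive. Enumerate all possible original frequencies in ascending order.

Frequencies that alias to 14.48 MHz are k·fs ± 14.48 MHz for integer k ≥ 0.
k=0: 14.48 MHz.
k=1: 23.94 MHz, 52.9 MHz.
k=2: 62.36 MHz, 91.32 MHz.
k=3: 100.78 MHz, 129.74 MHz.
Within [34.1 MHz, 92.82 MHz]: 52.9 MHz, 62.36 MHz, 91.32 MHz.

52.9 MHz, 62.36 MHz, 91.32 MHz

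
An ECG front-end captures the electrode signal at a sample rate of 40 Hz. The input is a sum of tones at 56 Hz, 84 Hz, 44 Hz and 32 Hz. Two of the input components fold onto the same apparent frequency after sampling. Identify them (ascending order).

44 Hz, 84 Hz

fs/2 = 20 Hz.
56 Hz mod fs = 16 Hz.
16 Hz ≤ fs/2 = 20 Hz, appears at 16 Hz.
84 Hz mod fs = 4 Hz.
4 Hz ≤ fs/2 = 20 Hz, appears at 4 Hz.
44 Hz mod fs = 4 Hz.
4 Hz ≤ fs/2 = 20 Hz, appears at 4 Hz.
32 Hz > fs/2 = 20 Hz, folds to fs − 32 Hz = 8 Hz.
44 Hz and 84 Hz both map to 4 Hz.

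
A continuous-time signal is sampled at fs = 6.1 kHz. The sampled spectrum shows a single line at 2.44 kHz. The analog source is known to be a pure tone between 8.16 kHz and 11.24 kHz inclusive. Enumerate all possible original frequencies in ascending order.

8.54 kHz, 9.76 kHz

Frequencies that alias to 2.44 kHz are k·fs ± 2.44 kHz for integer k ≥ 0.
k=0: 2.44 kHz.
k=1: 3.66 kHz, 8.54 kHz.
k=2: 9.76 kHz, 14.64 kHz.
k=3: 15.86 kHz, 20.74 kHz.
Within [8.16 kHz, 11.24 kHz]: 8.54 kHz, 9.76 kHz.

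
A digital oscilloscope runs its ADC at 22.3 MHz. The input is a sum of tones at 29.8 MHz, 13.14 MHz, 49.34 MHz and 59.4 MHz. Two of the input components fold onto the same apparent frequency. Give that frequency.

fs/2 = 11.15 MHz.
29.8 MHz mod fs = 7.5 MHz.
7.5 MHz ≤ fs/2 = 11.15 MHz, appears at 7.5 MHz.
13.14 MHz > fs/2 = 11.15 MHz, folds to fs − 13.14 MHz = 9.16 MHz.
49.34 MHz mod fs = 4.74 MHz.
4.74 MHz ≤ fs/2 = 11.15 MHz, appears at 4.74 MHz.
59.4 MHz mod fs = 14.8 MHz.
14.8 MHz > fs/2 = 11.15 MHz, folds to fs − 14.8 MHz = 7.5 MHz.
29.8 MHz and 59.4 MHz both map to 7.5 MHz.

7.5 MHz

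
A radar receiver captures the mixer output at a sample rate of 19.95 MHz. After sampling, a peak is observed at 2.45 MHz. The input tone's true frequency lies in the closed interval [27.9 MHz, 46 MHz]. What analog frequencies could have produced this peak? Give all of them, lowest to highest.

37.45 MHz, 42.35 MHz

Frequencies that alias to 2.45 MHz are k·fs ± 2.45 MHz for integer k ≥ 0.
k=0: 2.45 MHz.
k=1: 17.5 MHz, 22.4 MHz.
k=2: 37.45 MHz, 42.35 MHz.
k=3: 57.4 MHz, 62.3 MHz.
Within [27.9 MHz, 46 MHz]: 37.45 MHz, 42.35 MHz.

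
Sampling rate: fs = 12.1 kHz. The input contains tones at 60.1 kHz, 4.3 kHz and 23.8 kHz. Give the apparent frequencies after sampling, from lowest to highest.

0.4 kHz, 4.3 kHz

fs/2 = 6.05 kHz.
60.1 kHz mod fs = 11.7 kHz.
11.7 kHz > fs/2 = 6.05 kHz, folds to fs − 11.7 kHz = 0.4 kHz.
4.3 kHz ≤ fs/2 = 6.05 kHz, passes unchanged.
23.8 kHz mod fs = 11.7 kHz.
11.7 kHz > fs/2 = 6.05 kHz, folds to fs − 11.7 kHz = 0.4 kHz.
Distinct values: {0.4 kHz, 4.3 kHz}.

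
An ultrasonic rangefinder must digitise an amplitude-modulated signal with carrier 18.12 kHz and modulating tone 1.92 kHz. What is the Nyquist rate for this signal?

AM sidebands sit at fc ± fm = 16.2 kHz and 20.04 kHz.
Highest-frequency component: 20.04 kHz.
Nyquist rate = 2 × 20.04 kHz = 40.08 kHz.

40.08 kHz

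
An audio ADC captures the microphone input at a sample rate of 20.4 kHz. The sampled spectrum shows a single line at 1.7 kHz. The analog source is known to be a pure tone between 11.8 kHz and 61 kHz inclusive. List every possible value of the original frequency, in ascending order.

18.7 kHz, 22.1 kHz, 39.1 kHz, 42.5 kHz, 59.5 kHz

Frequencies that alias to 1.7 kHz are k·fs ± 1.7 kHz for integer k ≥ 0.
k=0: 1.7 kHz.
k=1: 18.7 kHz, 22.1 kHz.
k=2: 39.1 kHz, 42.5 kHz.
k=3: 59.5 kHz, 62.9 kHz.
k=4: 79.9 kHz, 83.3 kHz.
Within [11.8 kHz, 61 kHz]: 18.7 kHz, 22.1 kHz, 39.1 kHz, 42.5 kHz, 59.5 kHz.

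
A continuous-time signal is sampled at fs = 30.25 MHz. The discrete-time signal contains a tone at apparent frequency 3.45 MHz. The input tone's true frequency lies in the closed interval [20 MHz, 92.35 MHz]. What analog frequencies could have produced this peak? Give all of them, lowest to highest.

Frequencies that alias to 3.45 MHz are k·fs ± 3.45 MHz for integer k ≥ 0.
k=0: 3.45 MHz.
k=1: 26.8 MHz, 33.7 MHz.
k=2: 57.05 MHz, 63.95 MHz.
k=3: 87.3 MHz, 94.2 MHz.
k=4: 117.55 MHz, 124.45 MHz.
Within [20 MHz, 92.35 MHz]: 26.8 MHz, 33.7 MHz, 57.05 MHz, 63.95 MHz, 87.3 MHz.

26.8 MHz, 33.7 MHz, 57.05 MHz, 63.95 MHz, 87.3 MHz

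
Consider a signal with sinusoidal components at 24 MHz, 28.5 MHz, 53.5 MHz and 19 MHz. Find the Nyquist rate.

Highest-frequency component: 53.5 MHz.
Nyquist rate = 2 × 53.5 MHz = 107 MHz.

107 MHz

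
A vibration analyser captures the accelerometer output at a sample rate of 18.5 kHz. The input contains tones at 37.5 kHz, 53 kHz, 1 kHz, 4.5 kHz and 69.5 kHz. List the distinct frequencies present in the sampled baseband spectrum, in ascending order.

fs/2 = 9.25 kHz.
37.5 kHz mod fs = 0.5 kHz.
0.5 kHz ≤ fs/2 = 9.25 kHz, appears at 0.5 kHz.
53 kHz mod fs = 16 kHz.
16 kHz > fs/2 = 9.25 kHz, folds to fs − 16 kHz = 2.5 kHz.
1 kHz ≤ fs/2 = 9.25 kHz, passes unchanged.
4.5 kHz ≤ fs/2 = 9.25 kHz, passes unchanged.
69.5 kHz mod fs = 14 kHz.
14 kHz > fs/2 = 9.25 kHz, folds to fs − 14 kHz = 4.5 kHz.
Distinct values: {0.5 kHz, 1 kHz, 2.5 kHz, 4.5 kHz}.

0.5 kHz, 1 kHz, 2.5 kHz, 4.5 kHz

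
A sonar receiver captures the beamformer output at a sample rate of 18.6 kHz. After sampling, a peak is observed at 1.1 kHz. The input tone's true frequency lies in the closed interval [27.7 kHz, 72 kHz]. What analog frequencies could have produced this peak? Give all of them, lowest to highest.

36.1 kHz, 38.3 kHz, 54.7 kHz, 56.9 kHz

Frequencies that alias to 1.1 kHz are k·fs ± 1.1 kHz for integer k ≥ 0.
k=0: 1.1 kHz.
k=1: 17.5 kHz, 19.7 kHz.
k=2: 36.1 kHz, 38.3 kHz.
k=3: 54.7 kHz, 56.9 kHz.
k=4: 73.3 kHz, 75.5 kHz.
Within [27.7 kHz, 72 kHz]: 36.1 kHz, 38.3 kHz, 54.7 kHz, 56.9 kHz.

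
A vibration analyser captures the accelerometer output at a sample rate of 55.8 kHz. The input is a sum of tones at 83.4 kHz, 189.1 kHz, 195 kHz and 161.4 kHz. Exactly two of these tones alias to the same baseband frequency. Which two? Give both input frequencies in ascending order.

fs/2 = 27.9 kHz.
83.4 kHz mod fs = 27.6 kHz.
27.6 kHz ≤ fs/2 = 27.9 kHz, appears at 27.6 kHz.
189.1 kHz mod fs = 21.7 kHz.
21.7 kHz ≤ fs/2 = 27.9 kHz, appears at 21.7 kHz.
195 kHz mod fs = 27.6 kHz.
27.6 kHz ≤ fs/2 = 27.9 kHz, appears at 27.6 kHz.
161.4 kHz mod fs = 49.8 kHz.
49.8 kHz > fs/2 = 27.9 kHz, folds to fs − 49.8 kHz = 6 kHz.
83.4 kHz and 195 kHz both map to 27.6 kHz.

83.4 kHz, 195 kHz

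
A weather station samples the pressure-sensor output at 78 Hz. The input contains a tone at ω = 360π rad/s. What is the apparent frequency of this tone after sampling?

ω = 360π rad/s → f = ω/(2π) = 180 Hz.
180 Hz mod fs = 24 Hz.
24 Hz ≤ fs/2 = 39 Hz, appears at 24 Hz.

24 Hz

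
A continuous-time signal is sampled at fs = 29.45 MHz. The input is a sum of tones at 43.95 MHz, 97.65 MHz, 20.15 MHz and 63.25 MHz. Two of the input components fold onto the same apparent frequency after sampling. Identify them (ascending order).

20.15 MHz, 97.65 MHz

fs/2 = 14.725 MHz.
43.95 MHz mod fs = 14.5 MHz.
14.5 MHz ≤ fs/2 = 14.725 MHz, appears at 14.5 MHz.
97.65 MHz mod fs = 9.3 MHz.
9.3 MHz ≤ fs/2 = 14.725 MHz, appears at 9.3 MHz.
20.15 MHz > fs/2 = 14.725 MHz, folds to fs − 20.15 MHz = 9.3 MHz.
63.25 MHz mod fs = 4.35 MHz.
4.35 MHz ≤ fs/2 = 14.725 MHz, appears at 4.35 MHz.
20.15 MHz and 97.65 MHz both map to 9.3 MHz.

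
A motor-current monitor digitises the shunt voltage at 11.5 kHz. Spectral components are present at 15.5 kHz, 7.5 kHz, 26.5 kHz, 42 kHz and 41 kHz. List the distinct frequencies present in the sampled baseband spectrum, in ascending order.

fs/2 = 5.75 kHz.
15.5 kHz mod fs = 4 kHz.
4 kHz ≤ fs/2 = 5.75 kHz, appears at 4 kHz.
7.5 kHz > fs/2 = 5.75 kHz, folds to fs − 7.5 kHz = 4 kHz.
26.5 kHz mod fs = 3.5 kHz.
3.5 kHz ≤ fs/2 = 5.75 kHz, appears at 3.5 kHz.
42 kHz mod fs = 7.5 kHz.
7.5 kHz > fs/2 = 5.75 kHz, folds to fs − 7.5 kHz = 4 kHz.
41 kHz mod fs = 6.5 kHz.
6.5 kHz > fs/2 = 5.75 kHz, folds to fs − 6.5 kHz = 5 kHz.
Distinct values: {3.5 kHz, 4 kHz, 5 kHz}.

3.5 kHz, 4 kHz, 5 kHz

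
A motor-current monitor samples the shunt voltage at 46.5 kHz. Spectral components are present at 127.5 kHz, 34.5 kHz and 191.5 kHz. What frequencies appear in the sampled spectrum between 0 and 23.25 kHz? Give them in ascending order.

5.5 kHz, 12 kHz

fs/2 = 23.25 kHz.
127.5 kHz mod fs = 34.5 kHz.
34.5 kHz > fs/2 = 23.25 kHz, folds to fs − 34.5 kHz = 12 kHz.
34.5 kHz > fs/2 = 23.25 kHz, folds to fs − 34.5 kHz = 12 kHz.
191.5 kHz mod fs = 5.5 kHz.
5.5 kHz ≤ fs/2 = 23.25 kHz, appears at 5.5 kHz.
Distinct values: {5.5 kHz, 12 kHz}.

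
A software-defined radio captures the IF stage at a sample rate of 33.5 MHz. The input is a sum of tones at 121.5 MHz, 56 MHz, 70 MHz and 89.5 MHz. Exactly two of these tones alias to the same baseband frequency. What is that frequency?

fs/2 = 16.75 MHz.
121.5 MHz mod fs = 21 MHz.
21 MHz > fs/2 = 16.75 MHz, folds to fs − 21 MHz = 12.5 MHz.
56 MHz mod fs = 22.5 MHz.
22.5 MHz > fs/2 = 16.75 MHz, folds to fs − 22.5 MHz = 11 MHz.
70 MHz mod fs = 3 MHz.
3 MHz ≤ fs/2 = 16.75 MHz, appears at 3 MHz.
89.5 MHz mod fs = 22.5 MHz.
22.5 MHz > fs/2 = 16.75 MHz, folds to fs − 22.5 MHz = 11 MHz.
56 MHz and 89.5 MHz both map to 11 MHz.

11 MHz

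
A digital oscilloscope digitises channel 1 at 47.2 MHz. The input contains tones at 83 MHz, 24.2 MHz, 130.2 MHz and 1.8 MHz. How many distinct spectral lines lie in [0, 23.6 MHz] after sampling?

fs/2 = 23.6 MHz.
83 MHz mod fs = 35.8 MHz.
35.8 MHz > fs/2 = 23.6 MHz, folds to fs − 35.8 MHz = 11.4 MHz.
24.2 MHz > fs/2 = 23.6 MHz, folds to fs − 24.2 MHz = 23 MHz.
130.2 MHz mod fs = 35.8 MHz.
35.8 MHz > fs/2 = 23.6 MHz, folds to fs − 35.8 MHz = 11.4 MHz.
1.8 MHz ≤ fs/2 = 23.6 MHz, passes unchanged.
Distinct values: {1.8 MHz, 11.4 MHz, 23 MHz} → 3.

3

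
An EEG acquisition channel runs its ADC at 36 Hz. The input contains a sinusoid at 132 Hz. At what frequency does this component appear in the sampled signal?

132 Hz mod fs = 24 Hz.
24 Hz > fs/2 = 18 Hz, folds to fs − 24 Hz = 12 Hz.

12 Hz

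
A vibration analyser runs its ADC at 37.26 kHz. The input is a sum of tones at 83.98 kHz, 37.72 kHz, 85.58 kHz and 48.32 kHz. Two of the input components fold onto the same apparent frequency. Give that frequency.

fs/2 = 18.63 kHz.
83.98 kHz mod fs = 9.46 kHz.
9.46 kHz ≤ fs/2 = 18.63 kHz, appears at 9.46 kHz.
37.72 kHz mod fs = 0.46 kHz.
0.46 kHz ≤ fs/2 = 18.63 kHz, appears at 0.46 kHz.
85.58 kHz mod fs = 11.06 kHz.
11.06 kHz ≤ fs/2 = 18.63 kHz, appears at 11.06 kHz.
48.32 kHz mod fs = 11.06 kHz.
11.06 kHz ≤ fs/2 = 18.63 kHz, appears at 11.06 kHz.
48.32 kHz and 85.58 kHz both map to 11.06 kHz.

11.06 kHz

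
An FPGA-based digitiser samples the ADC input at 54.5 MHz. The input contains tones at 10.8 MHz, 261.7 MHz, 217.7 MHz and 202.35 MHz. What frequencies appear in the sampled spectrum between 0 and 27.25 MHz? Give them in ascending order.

0.3 MHz, 10.8 MHz, 15.65 MHz

fs/2 = 27.25 MHz.
10.8 MHz ≤ fs/2 = 27.25 MHz, passes unchanged.
261.7 MHz mod fs = 43.7 MHz.
43.7 MHz > fs/2 = 27.25 MHz, folds to fs − 43.7 MHz = 10.8 MHz.
217.7 MHz mod fs = 54.2 MHz.
54.2 MHz > fs/2 = 27.25 MHz, folds to fs − 54.2 MHz = 0.3 MHz.
202.35 MHz mod fs = 38.85 MHz.
38.85 MHz > fs/2 = 27.25 MHz, folds to fs − 38.85 MHz = 15.65 MHz.
Distinct values: {0.3 MHz, 10.8 MHz, 15.65 MHz}.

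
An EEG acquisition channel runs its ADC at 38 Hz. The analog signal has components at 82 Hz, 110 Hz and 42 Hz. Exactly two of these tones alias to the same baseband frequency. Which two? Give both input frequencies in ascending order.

fs/2 = 19 Hz.
82 Hz mod fs = 6 Hz.
6 Hz ≤ fs/2 = 19 Hz, appears at 6 Hz.
110 Hz mod fs = 34 Hz.
34 Hz > fs/2 = 19 Hz, folds to fs − 34 Hz = 4 Hz.
42 Hz mod fs = 4 Hz.
4 Hz ≤ fs/2 = 19 Hz, appears at 4 Hz.
42 Hz and 110 Hz both map to 4 Hz.

42 Hz, 110 Hz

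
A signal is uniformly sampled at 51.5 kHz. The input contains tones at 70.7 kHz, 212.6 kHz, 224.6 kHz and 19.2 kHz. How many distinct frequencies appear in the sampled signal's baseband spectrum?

3

fs/2 = 25.75 kHz.
70.7 kHz mod fs = 19.2 kHz.
19.2 kHz ≤ fs/2 = 25.75 kHz, appears at 19.2 kHz.
212.6 kHz mod fs = 6.6 kHz.
6.6 kHz ≤ fs/2 = 25.75 kHz, appears at 6.6 kHz.
224.6 kHz mod fs = 18.6 kHz.
18.6 kHz ≤ fs/2 = 25.75 kHz, appears at 18.6 kHz.
19.2 kHz ≤ fs/2 = 25.75 kHz, passes unchanged.
Distinct values: {6.6 kHz, 18.6 kHz, 19.2 kHz} → 3.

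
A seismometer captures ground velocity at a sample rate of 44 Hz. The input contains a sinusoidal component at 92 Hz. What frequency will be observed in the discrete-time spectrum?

92 Hz mod fs = 4 Hz.
4 Hz ≤ fs/2 = 22 Hz, appears at 4 Hz.

4 Hz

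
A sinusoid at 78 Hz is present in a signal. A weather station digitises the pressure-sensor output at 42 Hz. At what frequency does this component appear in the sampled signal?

6 Hz

78 Hz mod fs = 36 Hz.
36 Hz > fs/2 = 21 Hz, folds to fs − 36 Hz = 6 Hz.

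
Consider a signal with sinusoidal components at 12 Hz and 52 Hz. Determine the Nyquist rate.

104 Hz

Highest-frequency component: 52 Hz.
Nyquist rate = 2 × 52 Hz = 104 Hz.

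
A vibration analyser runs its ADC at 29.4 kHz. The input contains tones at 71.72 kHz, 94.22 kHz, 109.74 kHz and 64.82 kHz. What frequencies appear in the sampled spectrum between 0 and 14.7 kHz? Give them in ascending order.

fs/2 = 14.7 kHz.
71.72 kHz mod fs = 12.92 kHz.
12.92 kHz ≤ fs/2 = 14.7 kHz, appears at 12.92 kHz.
94.22 kHz mod fs = 6.02 kHz.
6.02 kHz ≤ fs/2 = 14.7 kHz, appears at 6.02 kHz.
109.74 kHz mod fs = 21.54 kHz.
21.54 kHz > fs/2 = 14.7 kHz, folds to fs − 21.54 kHz = 7.86 kHz.
64.82 kHz mod fs = 6.02 kHz.
6.02 kHz ≤ fs/2 = 14.7 kHz, appears at 6.02 kHz.
Distinct values: {6.02 kHz, 7.86 kHz, 12.92 kHz}.

6.02 kHz, 7.86 kHz, 12.92 kHz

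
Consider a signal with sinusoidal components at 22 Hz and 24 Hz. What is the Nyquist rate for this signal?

Highest-frequency component: 24 Hz.
Nyquist rate = 2 × 24 Hz = 48 Hz.

48 Hz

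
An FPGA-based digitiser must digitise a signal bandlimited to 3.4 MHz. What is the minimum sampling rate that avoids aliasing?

Nyquist rate = 2 × 3.4 MHz = 6.8 MHz.

6.8 MHz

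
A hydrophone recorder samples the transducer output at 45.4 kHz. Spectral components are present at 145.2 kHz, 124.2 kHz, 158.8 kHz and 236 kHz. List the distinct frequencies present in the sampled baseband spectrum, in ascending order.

9 kHz, 12 kHz, 22.6 kHz

fs/2 = 22.7 kHz.
145.2 kHz mod fs = 9 kHz.
9 kHz ≤ fs/2 = 22.7 kHz, appears at 9 kHz.
124.2 kHz mod fs = 33.4 kHz.
33.4 kHz > fs/2 = 22.7 kHz, folds to fs − 33.4 kHz = 12 kHz.
158.8 kHz mod fs = 22.6 kHz.
22.6 kHz ≤ fs/2 = 22.7 kHz, appears at 22.6 kHz.
236 kHz mod fs = 9 kHz.
9 kHz ≤ fs/2 = 22.7 kHz, appears at 9 kHz.
Distinct values: {9 kHz, 12 kHz, 22.6 kHz}.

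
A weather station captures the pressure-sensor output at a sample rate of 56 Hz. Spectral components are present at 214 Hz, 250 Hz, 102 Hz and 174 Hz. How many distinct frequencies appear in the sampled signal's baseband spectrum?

3

fs/2 = 28 Hz.
214 Hz mod fs = 46 Hz.
46 Hz > fs/2 = 28 Hz, folds to fs − 46 Hz = 10 Hz.
250 Hz mod fs = 26 Hz.
26 Hz ≤ fs/2 = 28 Hz, appears at 26 Hz.
102 Hz mod fs = 46 Hz.
46 Hz > fs/2 = 28 Hz, folds to fs − 46 Hz = 10 Hz.
174 Hz mod fs = 6 Hz.
6 Hz ≤ fs/2 = 28 Hz, appears at 6 Hz.
Distinct values: {6 Hz, 10 Hz, 26 Hz} → 3.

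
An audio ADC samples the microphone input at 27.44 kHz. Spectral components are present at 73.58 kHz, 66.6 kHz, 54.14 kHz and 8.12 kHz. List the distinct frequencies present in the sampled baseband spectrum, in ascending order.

0.74 kHz, 8.12 kHz, 8.74 kHz, 11.72 kHz

fs/2 = 13.72 kHz.
73.58 kHz mod fs = 18.7 kHz.
18.7 kHz > fs/2 = 13.72 kHz, folds to fs − 18.7 kHz = 8.74 kHz.
66.6 kHz mod fs = 11.72 kHz.
11.72 kHz ≤ fs/2 = 13.72 kHz, appears at 11.72 kHz.
54.14 kHz mod fs = 26.7 kHz.
26.7 kHz > fs/2 = 13.72 kHz, folds to fs − 26.7 kHz = 0.74 kHz.
8.12 kHz ≤ fs/2 = 13.72 kHz, passes unchanged.
Distinct values: {0.74 kHz, 8.12 kHz, 8.74 kHz, 11.72 kHz}.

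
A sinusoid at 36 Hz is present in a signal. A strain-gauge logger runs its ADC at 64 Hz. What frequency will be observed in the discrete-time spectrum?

36 Hz > fs/2 = 32 Hz, folds to fs − 36 Hz = 28 Hz.

28 Hz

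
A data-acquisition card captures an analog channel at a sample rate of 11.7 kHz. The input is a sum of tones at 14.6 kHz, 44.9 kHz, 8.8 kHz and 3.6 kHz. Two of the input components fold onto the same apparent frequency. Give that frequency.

2.9 kHz

fs/2 = 5.85 kHz.
14.6 kHz mod fs = 2.9 kHz.
2.9 kHz ≤ fs/2 = 5.85 kHz, appears at 2.9 kHz.
44.9 kHz mod fs = 9.8 kHz.
9.8 kHz > fs/2 = 5.85 kHz, folds to fs − 9.8 kHz = 1.9 kHz.
8.8 kHz > fs/2 = 5.85 kHz, folds to fs − 8.8 kHz = 2.9 kHz.
3.6 kHz ≤ fs/2 = 5.85 kHz, passes unchanged.
8.8 kHz and 14.6 kHz both map to 2.9 kHz.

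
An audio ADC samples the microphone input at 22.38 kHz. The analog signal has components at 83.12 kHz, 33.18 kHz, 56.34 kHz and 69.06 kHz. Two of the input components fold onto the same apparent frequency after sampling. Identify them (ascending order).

33.18 kHz, 56.34 kHz

fs/2 = 11.19 kHz.
83.12 kHz mod fs = 15.98 kHz.
15.98 kHz > fs/2 = 11.19 kHz, folds to fs − 15.98 kHz = 6.4 kHz.
33.18 kHz mod fs = 10.8 kHz.
10.8 kHz ≤ fs/2 = 11.19 kHz, appears at 10.8 kHz.
56.34 kHz mod fs = 11.58 kHz.
11.58 kHz > fs/2 = 11.19 kHz, folds to fs − 11.58 kHz = 10.8 kHz.
69.06 kHz mod fs = 1.92 kHz.
1.92 kHz ≤ fs/2 = 11.19 kHz, appears at 1.92 kHz.
33.18 kHz and 56.34 kHz both map to 10.8 kHz.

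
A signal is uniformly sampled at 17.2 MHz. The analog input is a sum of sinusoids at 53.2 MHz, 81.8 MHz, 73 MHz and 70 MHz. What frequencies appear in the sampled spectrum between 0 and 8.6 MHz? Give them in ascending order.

1.2 MHz, 1.6 MHz, 4.2 MHz

fs/2 = 8.6 MHz.
53.2 MHz mod fs = 1.6 MHz.
1.6 MHz ≤ fs/2 = 8.6 MHz, appears at 1.6 MHz.
81.8 MHz mod fs = 13 MHz.
13 MHz > fs/2 = 8.6 MHz, folds to fs − 13 MHz = 4.2 MHz.
73 MHz mod fs = 4.2 MHz.
4.2 MHz ≤ fs/2 = 8.6 MHz, appears at 4.2 MHz.
70 MHz mod fs = 1.2 MHz.
1.2 MHz ≤ fs/2 = 8.6 MHz, appears at 1.2 MHz.
Distinct values: {1.2 MHz, 1.6 MHz, 4.2 MHz}.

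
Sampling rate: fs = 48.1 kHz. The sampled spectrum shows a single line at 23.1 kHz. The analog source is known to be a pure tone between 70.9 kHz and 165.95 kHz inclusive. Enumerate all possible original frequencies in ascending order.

Frequencies that alias to 23.1 kHz are k·fs ± 23.1 kHz for integer k ≥ 0.
k=0: 23.1 kHz.
k=1: 25 kHz, 71.2 kHz.
k=2: 73.1 kHz, 119.3 kHz.
k=3: 121.2 kHz, 167.4 kHz.
k=4: 169.3 kHz, 215.5 kHz.
Within [70.9 kHz, 165.95 kHz]: 71.2 kHz, 73.1 kHz, 119.3 kHz, 121.2 kHz.

71.2 kHz, 73.1 kHz, 119.3 kHz, 121.2 kHz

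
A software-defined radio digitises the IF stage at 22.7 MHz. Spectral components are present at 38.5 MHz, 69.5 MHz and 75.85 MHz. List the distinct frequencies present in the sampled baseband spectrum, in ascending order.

1.4 MHz, 6.9 MHz, 7.75 MHz

fs/2 = 11.35 MHz.
38.5 MHz mod fs = 15.8 MHz.
15.8 MHz > fs/2 = 11.35 MHz, folds to fs − 15.8 MHz = 6.9 MHz.
69.5 MHz mod fs = 1.4 MHz.
1.4 MHz ≤ fs/2 = 11.35 MHz, appears at 1.4 MHz.
75.85 MHz mod fs = 7.75 MHz.
7.75 MHz ≤ fs/2 = 11.35 MHz, appears at 7.75 MHz.
Distinct values: {1.4 MHz, 6.9 MHz, 7.75 MHz}.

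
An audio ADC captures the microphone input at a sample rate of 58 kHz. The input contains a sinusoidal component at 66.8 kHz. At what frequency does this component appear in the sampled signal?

8.8 kHz

66.8 kHz mod fs = 8.8 kHz.
8.8 kHz ≤ fs/2 = 29 kHz, appears at 8.8 kHz.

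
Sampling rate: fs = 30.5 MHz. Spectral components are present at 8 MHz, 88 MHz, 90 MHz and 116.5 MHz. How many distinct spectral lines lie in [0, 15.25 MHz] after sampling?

fs/2 = 15.25 MHz.
8 MHz ≤ fs/2 = 15.25 MHz, passes unchanged.
88 MHz mod fs = 27 MHz.
27 MHz > fs/2 = 15.25 MHz, folds to fs − 27 MHz = 3.5 MHz.
90 MHz mod fs = 29 MHz.
29 MHz > fs/2 = 15.25 MHz, folds to fs − 29 MHz = 1.5 MHz.
116.5 MHz mod fs = 25 MHz.
25 MHz > fs/2 = 15.25 MHz, folds to fs − 25 MHz = 5.5 MHz.
Distinct values: {1.5 MHz, 3.5 MHz, 5.5 MHz, 8 MHz} → 4.

4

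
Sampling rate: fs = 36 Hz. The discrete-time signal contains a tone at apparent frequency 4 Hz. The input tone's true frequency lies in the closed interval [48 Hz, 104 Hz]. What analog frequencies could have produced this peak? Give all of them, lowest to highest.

Frequencies that alias to 4 Hz are k·fs ± 4 Hz for integer k ≥ 0.
k=0: 4 Hz.
k=1: 32 Hz, 40 Hz.
k=2: 68 Hz, 76 Hz.
k=3: 104 Hz, 112 Hz.
k=4: 140 Hz, 148 Hz.
Within [48 Hz, 104 Hz]: 68 Hz, 76 Hz, 104 Hz.

68 Hz, 76 Hz, 104 Hz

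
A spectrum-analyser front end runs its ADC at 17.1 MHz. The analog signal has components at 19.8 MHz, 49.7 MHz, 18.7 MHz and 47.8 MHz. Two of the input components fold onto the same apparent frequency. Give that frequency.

fs/2 = 8.55 MHz.
19.8 MHz mod fs = 2.7 MHz.
2.7 MHz ≤ fs/2 = 8.55 MHz, appears at 2.7 MHz.
49.7 MHz mod fs = 15.5 MHz.
15.5 MHz > fs/2 = 8.55 MHz, folds to fs − 15.5 MHz = 1.6 MHz.
18.7 MHz mod fs = 1.6 MHz.
1.6 MHz ≤ fs/2 = 8.55 MHz, appears at 1.6 MHz.
47.8 MHz mod fs = 13.6 MHz.
13.6 MHz > fs/2 = 8.55 MHz, folds to fs − 13.6 MHz = 3.5 MHz.
18.7 MHz and 49.7 MHz both map to 1.6 MHz.

1.6 MHz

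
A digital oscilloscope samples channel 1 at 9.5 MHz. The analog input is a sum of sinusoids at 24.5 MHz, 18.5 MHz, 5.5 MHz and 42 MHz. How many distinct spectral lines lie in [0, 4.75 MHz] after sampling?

fs/2 = 4.75 MHz.
24.5 MHz mod fs = 5.5 MHz.
5.5 MHz > fs/2 = 4.75 MHz, folds to fs − 5.5 MHz = 4 MHz.
18.5 MHz mod fs = 9 MHz.
9 MHz > fs/2 = 4.75 MHz, folds to fs − 9 MHz = 0.5 MHz.
5.5 MHz > fs/2 = 4.75 MHz, folds to fs − 5.5 MHz = 4 MHz.
42 MHz mod fs = 4 MHz.
4 MHz ≤ fs/2 = 4.75 MHz, appears at 4 MHz.
Distinct values: {0.5 MHz, 4 MHz} → 2.

2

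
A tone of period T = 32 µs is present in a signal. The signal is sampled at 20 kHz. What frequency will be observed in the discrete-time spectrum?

8.75 kHz

T = 32 µs → f = 1/T = 31.25 kHz.
31.25 kHz mod fs = 11.25 kHz.
11.25 kHz > fs/2 = 10 kHz, folds to fs − 11.25 kHz = 8.75 kHz.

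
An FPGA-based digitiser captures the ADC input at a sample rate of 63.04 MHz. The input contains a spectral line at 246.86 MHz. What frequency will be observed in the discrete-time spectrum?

5.3 MHz

246.86 MHz mod fs = 57.74 MHz.
57.74 MHz > fs/2 = 31.52 MHz, folds to fs − 57.74 MHz = 5.3 MHz.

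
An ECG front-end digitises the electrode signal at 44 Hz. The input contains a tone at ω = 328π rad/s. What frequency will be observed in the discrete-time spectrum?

12 Hz

ω = 328π rad/s → f = ω/(2π) = 164 Hz.
164 Hz mod fs = 32 Hz.
32 Hz > fs/2 = 22 Hz, folds to fs − 32 Hz = 12 Hz.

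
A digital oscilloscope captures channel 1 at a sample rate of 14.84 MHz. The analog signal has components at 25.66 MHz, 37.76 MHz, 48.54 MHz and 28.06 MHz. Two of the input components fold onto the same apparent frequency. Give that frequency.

4.02 MHz

fs/2 = 7.42 MHz.
25.66 MHz mod fs = 10.82 MHz.
10.82 MHz > fs/2 = 7.42 MHz, folds to fs − 10.82 MHz = 4.02 MHz.
37.76 MHz mod fs = 8.08 MHz.
8.08 MHz > fs/2 = 7.42 MHz, folds to fs − 8.08 MHz = 6.76 MHz.
48.54 MHz mod fs = 4.02 MHz.
4.02 MHz ≤ fs/2 = 7.42 MHz, appears at 4.02 MHz.
28.06 MHz mod fs = 13.22 MHz.
13.22 MHz > fs/2 = 7.42 MHz, folds to fs − 13.22 MHz = 1.62 MHz.
25.66 MHz and 48.54 MHz both map to 4.02 MHz.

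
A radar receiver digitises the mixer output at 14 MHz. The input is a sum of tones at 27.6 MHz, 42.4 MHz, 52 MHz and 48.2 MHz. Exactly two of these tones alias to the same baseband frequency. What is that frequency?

fs/2 = 7 MHz.
27.6 MHz mod fs = 13.6 MHz.
13.6 MHz > fs/2 = 7 MHz, folds to fs − 13.6 MHz = 0.4 MHz.
42.4 MHz mod fs = 0.4 MHz.
0.4 MHz ≤ fs/2 = 7 MHz, appears at 0.4 MHz.
52 MHz mod fs = 10 MHz.
10 MHz > fs/2 = 7 MHz, folds to fs − 10 MHz = 4 MHz.
48.2 MHz mod fs = 6.2 MHz.
6.2 MHz ≤ fs/2 = 7 MHz, appears at 6.2 MHz.
27.6 MHz and 42.4 MHz both map to 0.4 MHz.

0.4 MHz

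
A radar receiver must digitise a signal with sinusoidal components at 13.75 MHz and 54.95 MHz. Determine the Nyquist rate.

109.9 MHz

Highest-frequency component: 54.95 MHz.
Nyquist rate = 2 × 54.95 MHz = 109.9 MHz.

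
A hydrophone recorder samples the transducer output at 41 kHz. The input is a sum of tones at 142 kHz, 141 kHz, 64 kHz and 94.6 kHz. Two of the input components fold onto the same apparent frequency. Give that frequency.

fs/2 = 20.5 kHz.
142 kHz mod fs = 19 kHz.
19 kHz ≤ fs/2 = 20.5 kHz, appears at 19 kHz.
141 kHz mod fs = 18 kHz.
18 kHz ≤ fs/2 = 20.5 kHz, appears at 18 kHz.
64 kHz mod fs = 23 kHz.
23 kHz > fs/2 = 20.5 kHz, folds to fs − 23 kHz = 18 kHz.
94.6 kHz mod fs = 12.6 kHz.
12.6 kHz ≤ fs/2 = 20.5 kHz, appears at 12.6 kHz.
64 kHz and 141 kHz both map to 18 kHz.

18 kHz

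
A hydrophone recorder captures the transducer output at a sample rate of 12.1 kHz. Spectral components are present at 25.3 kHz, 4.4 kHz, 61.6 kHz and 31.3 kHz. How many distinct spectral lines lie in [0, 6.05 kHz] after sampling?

3

fs/2 = 6.05 kHz.
25.3 kHz mod fs = 1.1 kHz.
1.1 kHz ≤ fs/2 = 6.05 kHz, appears at 1.1 kHz.
4.4 kHz ≤ fs/2 = 6.05 kHz, passes unchanged.
61.6 kHz mod fs = 1.1 kHz.
1.1 kHz ≤ fs/2 = 6.05 kHz, appears at 1.1 kHz.
31.3 kHz mod fs = 7.1 kHz.
7.1 kHz > fs/2 = 6.05 kHz, folds to fs − 7.1 kHz = 5 kHz.
Distinct values: {1.1 kHz, 4.4 kHz, 5 kHz} → 3.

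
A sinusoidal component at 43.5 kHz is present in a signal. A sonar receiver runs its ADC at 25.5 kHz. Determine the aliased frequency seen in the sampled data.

43.5 kHz mod fs = 18 kHz.
18 kHz > fs/2 = 12.75 kHz, folds to fs − 18 kHz = 7.5 kHz.

7.5 kHz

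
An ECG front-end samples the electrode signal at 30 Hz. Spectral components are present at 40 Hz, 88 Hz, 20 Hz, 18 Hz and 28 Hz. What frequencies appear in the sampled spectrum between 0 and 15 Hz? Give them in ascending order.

2 Hz, 10 Hz, 12 Hz

fs/2 = 15 Hz.
40 Hz mod fs = 10 Hz.
10 Hz ≤ fs/2 = 15 Hz, appears at 10 Hz.
88 Hz mod fs = 28 Hz.
28 Hz > fs/2 = 15 Hz, folds to fs − 28 Hz = 2 Hz.
20 Hz > fs/2 = 15 Hz, folds to fs − 20 Hz = 10 Hz.
18 Hz > fs/2 = 15 Hz, folds to fs − 18 Hz = 12 Hz.
28 Hz > fs/2 = 15 Hz, folds to fs − 28 Hz = 2 Hz.
Distinct values: {2 Hz, 10 Hz, 12 Hz}.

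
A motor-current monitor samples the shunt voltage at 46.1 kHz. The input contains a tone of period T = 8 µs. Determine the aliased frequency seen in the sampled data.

13.3 kHz

T = 8 µs → f = 1/T = 125 kHz.
125 kHz mod fs = 32.8 kHz.
32.8 kHz > fs/2 = 23.05 kHz, folds to fs − 32.8 kHz = 13.3 kHz.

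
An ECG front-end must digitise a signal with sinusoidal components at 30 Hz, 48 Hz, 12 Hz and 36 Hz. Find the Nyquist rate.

Highest-frequency component: 48 Hz.
Nyquist rate = 2 × 48 Hz = 96 Hz.

96 Hz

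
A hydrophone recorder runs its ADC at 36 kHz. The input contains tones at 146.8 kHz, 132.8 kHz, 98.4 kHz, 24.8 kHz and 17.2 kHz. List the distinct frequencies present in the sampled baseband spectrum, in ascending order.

fs/2 = 18 kHz.
146.8 kHz mod fs = 2.8 kHz.
2.8 kHz ≤ fs/2 = 18 kHz, appears at 2.8 kHz.
132.8 kHz mod fs = 24.8 kHz.
24.8 kHz > fs/2 = 18 kHz, folds to fs − 24.8 kHz = 11.2 kHz.
98.4 kHz mod fs = 26.4 kHz.
26.4 kHz > fs/2 = 18 kHz, folds to fs − 26.4 kHz = 9.6 kHz.
24.8 kHz > fs/2 = 18 kHz, folds to fs − 24.8 kHz = 11.2 kHz.
17.2 kHz ≤ fs/2 = 18 kHz, passes unchanged.
Distinct values: {2.8 kHz, 9.6 kHz, 11.2 kHz, 17.2 kHz}.

2.8 kHz, 9.6 kHz, 11.2 kHz, 17.2 kHz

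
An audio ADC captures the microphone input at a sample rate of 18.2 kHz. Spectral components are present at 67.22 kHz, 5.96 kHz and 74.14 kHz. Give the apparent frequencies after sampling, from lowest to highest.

fs/2 = 9.1 kHz.
67.22 kHz mod fs = 12.62 kHz.
12.62 kHz > fs/2 = 9.1 kHz, folds to fs − 12.62 kHz = 5.58 kHz.
5.96 kHz ≤ fs/2 = 9.1 kHz, passes unchanged.
74.14 kHz mod fs = 1.34 kHz.
1.34 kHz ≤ fs/2 = 9.1 kHz, appears at 1.34 kHz.
Distinct values: {1.34 kHz, 5.58 kHz, 5.96 kHz}.

1.34 kHz, 5.58 kHz, 5.96 kHz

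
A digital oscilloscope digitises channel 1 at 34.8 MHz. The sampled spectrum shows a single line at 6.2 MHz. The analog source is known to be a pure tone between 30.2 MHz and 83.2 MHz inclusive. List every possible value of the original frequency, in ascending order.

Frequencies that alias to 6.2 MHz are k·fs ± 6.2 MHz for integer k ≥ 0.
k=0: 6.2 MHz.
k=1: 28.6 MHz, 41 MHz.
k=2: 63.4 MHz, 75.8 MHz.
k=3: 98.2 MHz, 110.6 MHz.
Within [30.2 MHz, 83.2 MHz]: 41 MHz, 63.4 MHz, 75.8 MHz.

41 MHz, 63.4 MHz, 75.8 MHz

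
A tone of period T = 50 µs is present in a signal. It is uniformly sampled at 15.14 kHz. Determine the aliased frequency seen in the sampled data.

4.86 kHz

T = 50 µs → f = 1/T = 20 kHz.
20 kHz mod fs = 4.86 kHz.
4.86 kHz ≤ fs/2 = 7.57 kHz, appears at 4.86 kHz.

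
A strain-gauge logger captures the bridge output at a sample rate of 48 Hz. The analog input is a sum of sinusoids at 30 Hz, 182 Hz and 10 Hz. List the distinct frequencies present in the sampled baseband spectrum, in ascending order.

10 Hz, 18 Hz

fs/2 = 24 Hz.
30 Hz > fs/2 = 24 Hz, folds to fs − 30 Hz = 18 Hz.
182 Hz mod fs = 38 Hz.
38 Hz > fs/2 = 24 Hz, folds to fs − 38 Hz = 10 Hz.
10 Hz ≤ fs/2 = 24 Hz, passes unchanged.
Distinct values: {10 Hz, 18 Hz}.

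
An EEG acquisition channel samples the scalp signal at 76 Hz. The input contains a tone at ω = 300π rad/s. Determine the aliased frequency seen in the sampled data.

2 Hz

ω = 300π rad/s → f = ω/(2π) = 150 Hz.
150 Hz mod fs = 74 Hz.
74 Hz > fs/2 = 38 Hz, folds to fs − 74 Hz = 2 Hz.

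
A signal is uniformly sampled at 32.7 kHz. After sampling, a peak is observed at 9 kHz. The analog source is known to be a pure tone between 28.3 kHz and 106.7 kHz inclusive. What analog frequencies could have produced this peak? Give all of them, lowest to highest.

Frequencies that alias to 9 kHz are k·fs ± 9 kHz for integer k ≥ 0.
k=0: 9 kHz.
k=1: 23.7 kHz, 41.7 kHz.
k=2: 56.4 kHz, 74.4 kHz.
k=3: 89.1 kHz, 107.1 kHz.
k=4: 121.8 kHz, 139.8 kHz.
Within [28.3 kHz, 106.7 kHz]: 41.7 kHz, 56.4 kHz, 74.4 kHz, 89.1 kHz.

41.7 kHz, 56.4 kHz, 74.4 kHz, 89.1 kHz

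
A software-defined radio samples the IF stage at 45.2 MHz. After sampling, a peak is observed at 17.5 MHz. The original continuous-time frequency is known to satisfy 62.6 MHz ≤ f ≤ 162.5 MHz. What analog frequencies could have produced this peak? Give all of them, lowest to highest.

62.7 MHz, 72.9 MHz, 107.9 MHz, 118.1 MHz, 153.1 MHz

Frequencies that alias to 17.5 MHz are k·fs ± 17.5 MHz for integer k ≥ 0.
k=0: 17.5 MHz.
k=1: 27.7 MHz, 62.7 MHz.
k=2: 72.9 MHz, 107.9 MHz.
k=3: 118.1 MHz, 153.1 MHz.
k=4: 163.3 MHz, 198.3 MHz.
Within [62.6 MHz, 162.5 MHz]: 62.7 MHz, 72.9 MHz, 107.9 MHz, 118.1 MHz, 153.1 MHz.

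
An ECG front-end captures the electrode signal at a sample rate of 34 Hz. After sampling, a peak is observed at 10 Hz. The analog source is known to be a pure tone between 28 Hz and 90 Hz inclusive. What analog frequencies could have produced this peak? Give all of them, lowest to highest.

Frequencies that alias to 10 Hz are k·fs ± 10 Hz for integer k ≥ 0.
k=0: 10 Hz.
k=1: 24 Hz, 44 Hz.
k=2: 58 Hz, 78 Hz.
k=3: 92 Hz, 112 Hz.
Within [28 Hz, 90 Hz]: 44 Hz, 58 Hz, 78 Hz.

44 Hz, 58 Hz, 78 Hz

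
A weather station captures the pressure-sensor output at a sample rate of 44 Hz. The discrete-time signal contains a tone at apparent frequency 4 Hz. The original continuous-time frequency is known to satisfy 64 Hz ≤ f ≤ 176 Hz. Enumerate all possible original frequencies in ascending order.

84 Hz, 92 Hz, 128 Hz, 136 Hz, 172 Hz

Frequencies that alias to 4 Hz are k·fs ± 4 Hz for integer k ≥ 0.
k=0: 4 Hz.
k=1: 40 Hz, 48 Hz.
k=2: 84 Hz, 92 Hz.
k=3: 128 Hz, 136 Hz.
k=4: 172 Hz, 180 Hz.
k=5: 216 Hz, 224 Hz.
Within [64 Hz, 176 Hz]: 84 Hz, 92 Hz, 128 Hz, 136 Hz, 172 Hz.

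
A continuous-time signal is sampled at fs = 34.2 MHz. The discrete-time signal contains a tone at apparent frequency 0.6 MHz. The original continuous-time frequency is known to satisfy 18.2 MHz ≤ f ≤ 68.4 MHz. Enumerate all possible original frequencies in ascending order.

33.6 MHz, 34.8 MHz, 67.8 MHz

Frequencies that alias to 0.6 MHz are k·fs ± 0.6 MHz for integer k ≥ 0.
k=0: 0.6 MHz.
k=1: 33.6 MHz, 34.8 MHz.
k=2: 67.8 MHz, 69 MHz.
k=3: 102 MHz, 103.2 MHz.
Within [18.2 MHz, 68.4 MHz]: 33.6 MHz, 34.8 MHz, 67.8 MHz.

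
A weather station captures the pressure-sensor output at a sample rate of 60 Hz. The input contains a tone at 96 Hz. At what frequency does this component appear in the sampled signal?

24 Hz

96 Hz mod fs = 36 Hz.
36 Hz > fs/2 = 30 Hz, folds to fs − 36 Hz = 24 Hz.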